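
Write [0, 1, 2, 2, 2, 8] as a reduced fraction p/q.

Using pₖ = aₖpₖ₋₁ + pₖ₋₂ and qₖ = aₖqₖ₋₁ + qₖ₋₂:
  k=0: a=0, p=0, q=1
  k=1: a=1, p=1, q=1
  k=2: a=2, p=2, q=3
  k=3: a=2, p=5, q=7
  k=4: a=2, p=12, q=17
  k=5: a=8, p=101, q=143

101/143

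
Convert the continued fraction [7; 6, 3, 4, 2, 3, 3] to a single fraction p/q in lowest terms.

14861/2076

Fold from the inside: start with 3/1.
  3 + 1/3 = 10/3
  2 + 3/10 = 23/10
  4 + 10/23 = 102/23
  3 + 23/102 = 329/102
  6 + 102/329 = 2076/329
  7 + 329/2076 = 14861/2076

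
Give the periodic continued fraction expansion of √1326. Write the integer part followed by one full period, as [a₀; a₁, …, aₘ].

[36; 2, 2, 2, 2, 2, 72]

a₀ = ⌊√1326⌋ = 36.
With m₀=0, d₀=1 and mₖ₊₁ = dₖaₖ − mₖ, dₖ₊₁ = (n − mₖ₊₁²)/dₖ, aₖ₊₁ = ⌊(a₀+mₖ₊₁)/dₖ₊₁⌋:
  k=1: m=36, d=30, a=2
  k=2: m=24, d=25, a=2
  k=3: m=26, d=26, a=2
  k=4: m=26, d=25, a=2
  k=5: m=24, d=30, a=2
  k=6: m=36, d=1, a=72
d=1 and a=2a₀=72 at k=6, so the next step gives (m, d) = (36, 30) again — its k=1 value — and the period has length 6.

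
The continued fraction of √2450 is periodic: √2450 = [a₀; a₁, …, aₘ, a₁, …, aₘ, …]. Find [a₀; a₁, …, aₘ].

a₀ = ⌊√2450⌋ = 49.
With m₀=0, d₀=1 and mₖ₊₁ = dₖaₖ − mₖ, dₖ₊₁ = (n − mₖ₊₁²)/dₖ, aₖ₊₁ = ⌊(a₀+mₖ₊₁)/dₖ₊₁⌋:
  k=1: m=49, d=49, a=2
  k=2: m=49, d=1, a=98
d=1 and a=2a₀=98 at k=2, so the next step gives (m, d) = (49, 49) again — its k=1 value — and the period has length 2.

[49; 2, 98]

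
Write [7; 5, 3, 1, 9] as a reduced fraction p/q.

Using pₖ = aₖpₖ₋₁ + pₖ₋₂ and qₖ = aₖqₖ₋₁ + qₖ₋₂:
  k=0: a=7, p=7, q=1
  k=1: a=5, p=36, q=5
  k=2: a=3, p=115, q=16
  k=3: a=1, p=151, q=21
  k=4: a=9, p=1474, q=205

1474/205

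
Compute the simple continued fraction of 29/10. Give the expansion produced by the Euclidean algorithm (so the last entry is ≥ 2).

[2; 1, 9]

29 = 2*10 + 9
10 = 1*9 + 1
9 = 9*1 + 0  (stop)
So 29/10 = [2; 1, 9].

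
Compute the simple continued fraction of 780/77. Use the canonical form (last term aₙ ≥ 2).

780 = 10×77 + 10
77 = 7×10 + 7
10 = 1×7 + 3
7 = 2×3 + 1
3 = 3×1 + 0  (stop)
So 780/77 = [10; 7, 1, 2, 3].

[10; 7, 1, 2, 3]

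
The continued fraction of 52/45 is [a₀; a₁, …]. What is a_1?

6

52 = 1·45 + 7   →  a_0 = 1
45 = 6·7 + 3   →  a_1 = 6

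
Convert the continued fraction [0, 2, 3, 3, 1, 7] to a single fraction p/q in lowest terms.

101/233

Using pₖ = aₖpₖ₋₁ + pₖ₋₂ and qₖ = aₖqₖ₋₁ + qₖ₋₂:
  k=0: a=0, p=0, q=1
  k=1: a=2, p=1, q=2
  k=2: a=3, p=3, q=7
  k=3: a=3, p=10, q=23
  k=4: a=1, p=13, q=30
  k=5: a=7, p=101, q=233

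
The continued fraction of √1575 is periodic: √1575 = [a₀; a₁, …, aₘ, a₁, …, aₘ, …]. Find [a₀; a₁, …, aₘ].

a₀ = ⌊√1575⌋ = 39.
With m₀=0, d₀=1 and mₖ₊₁ = dₖaₖ − mₖ, dₖ₊₁ = (n − mₖ₊₁²)/dₖ, aₖ₊₁ = ⌊(a₀+mₖ₊₁)/dₖ₊₁⌋:
  k=1: m=39, d=54, a=1
  k=2: m=15, d=25, a=2
  k=3: m=35, d=14, a=5
  k=4: m=35, d=25, a=2
  k=5: m=15, d=54, a=1
  k=6: m=39, d=1, a=78
d=1 and a=2a₀=78 at k=6, so the next step gives (m, d) = (39, 54) again — its k=1 value — and the period has length 6.

[39; 1, 2, 5, 2, 1, 78]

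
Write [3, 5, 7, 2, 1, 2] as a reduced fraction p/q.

968/303

Fold from the inside: start with 2/1.
  1 + 1/2 = 3/2
  2 + 2/3 = 8/3
  7 + 3/8 = 59/8
  5 + 8/59 = 303/59
  3 + 59/303 = 968/303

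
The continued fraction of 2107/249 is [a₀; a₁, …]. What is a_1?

2107 = 8·249 + 115   →  a_0 = 8
249 = 2·115 + 19   →  a_1 = 2

2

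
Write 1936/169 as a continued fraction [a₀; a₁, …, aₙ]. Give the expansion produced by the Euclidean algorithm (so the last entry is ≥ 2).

1936 = 11×169 + 77
169 = 2×77 + 15
77 = 5×15 + 2
15 = 7×2 + 1
2 = 2×1 + 0  (stop)
So 1936/169 = [11; 2, 5, 7, 2].

[11; 2, 5, 7, 2]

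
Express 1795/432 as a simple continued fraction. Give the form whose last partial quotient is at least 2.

1795 = 4×432 + 67
432 = 6×67 + 30
67 = 2×30 + 7
30 = 4×7 + 2
7 = 3×2 + 1
2 = 2×1 + 0  (stop)
So 1795/432 = [4; 6, 2, 4, 3, 2].

[4; 6, 2, 4, 3, 2]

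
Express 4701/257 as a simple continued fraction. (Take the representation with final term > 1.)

[18; 3, 2, 2, 1, 10]

4701 = 18·257 + 75
257 = 3·75 + 32
75 = 2·32 + 11
32 = 2·11 + 10
11 = 1·10 + 1
10 = 10·1 + 0  (stop)
So 4701/257 = [18; 3, 2, 2, 1, 10].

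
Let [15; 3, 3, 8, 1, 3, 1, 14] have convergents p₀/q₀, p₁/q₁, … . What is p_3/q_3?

1270/83

Using pₖ = aₖpₖ₋₁ + pₖ₋₂, qₖ = aₖqₖ₋₁ + qₖ₋₂ (with p₋₁=1, p₋₂=0, q₋₁=0, q₋₂=1):
  k=0: a=15, p=15, q=1
  k=1: a=3, p=46, q=3
  k=2: a=3, p=153, q=10
  k=3: a=8, p=1270, q=83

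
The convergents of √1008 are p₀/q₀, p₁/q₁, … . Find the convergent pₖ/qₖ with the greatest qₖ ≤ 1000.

√1008 = [31; 1, 2, 1, 62, …] (period length 4).
Convergents:
  p_0/q_0 = 31/1
  p_1/q_1 = 32/1
  p_2/q_2 = 95/3
  p_3/q_3 = 127/4
  p_4/q_4 = 7969/251
  p_5/q_5 = 8096/255
  p_6/q_6 = 24161/761
  p_7/q_7 = 32257/1016
q_6 = 761 ≤ 1000 < 1016 = q_7, so the answer is 24161/761.

24161/761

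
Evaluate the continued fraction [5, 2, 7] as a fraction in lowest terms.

Using pₖ = aₖpₖ₋₁ + pₖ₋₂ and qₖ = aₖqₖ₋₁ + qₖ₋₂:
  k=0: a=5, p=5, q=1
  k=1: a=2, p=11, q=2
  k=2: a=7, p=82, q=15

82/15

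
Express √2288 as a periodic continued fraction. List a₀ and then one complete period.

a₀ = ⌊√2288⌋ = 47.
With m₀=0, d₀=1 and mₖ₊₁ = dₖaₖ − mₖ, dₖ₊₁ = (n − mₖ₊₁²)/dₖ, aₖ₊₁ = ⌊(a₀+mₖ₊₁)/dₖ₊₁⌋:
  k=1: m=47, d=79, a=1
  k=2: m=32, d=16, a=4
  k=3: m=32, d=79, a=1
  k=4: m=47, d=1, a=94
d=1 and a=2a₀=94 at k=4, so the next step gives (m, d) = (47, 79) again — its k=1 value — and the period has length 4.

[47; 1, 4, 1, 94]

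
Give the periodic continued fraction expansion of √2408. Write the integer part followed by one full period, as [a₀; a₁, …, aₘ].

a₀ = ⌊√2408⌋ = 49.
With m₀=0, d₀=1 and mₖ₊₁ = dₖaₖ − mₖ, dₖ₊₁ = (n − mₖ₊₁²)/dₖ, aₖ₊₁ = ⌊(a₀+mₖ₊₁)/dₖ₊₁⌋:
  k=1: m=49, d=7, a=14
  k=2: m=49, d=1, a=98
d=1 and a=2a₀=98 at k=2, so the next step gives (m, d) = (49, 7) again — its k=1 value — and the period has length 2.

[49; 14, 98]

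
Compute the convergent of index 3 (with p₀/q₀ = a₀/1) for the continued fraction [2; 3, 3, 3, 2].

76/33

Using pₖ = aₖpₖ₋₁ + pₖ₋₂, qₖ = aₖqₖ₋₁ + qₖ₋₂ (with p₋₁=1, p₋₂=0, q₋₁=0, q₋₂=1):
  k=0: a=2, p=2, q=1
  k=1: a=3, p=7, q=3
  k=2: a=3, p=23, q=10
  k=3: a=3, p=76, q=33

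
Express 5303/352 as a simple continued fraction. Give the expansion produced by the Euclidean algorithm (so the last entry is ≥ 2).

5303 = 15·352 + 23
352 = 15·23 + 7
23 = 3·7 + 2
7 = 3·2 + 1
2 = 2·1 + 0  (stop)
So 5303/352 = [15; 15, 3, 3, 2].

[15; 15, 3, 3, 2]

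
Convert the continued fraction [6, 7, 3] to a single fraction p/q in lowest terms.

135/22

Using pₖ = aₖpₖ₋₁ + pₖ₋₂ and qₖ = aₖqₖ₋₁ + qₖ₋₂:
  k=0: a=6, p=6, q=1
  k=1: a=7, p=43, q=7
  k=2: a=3, p=135, q=22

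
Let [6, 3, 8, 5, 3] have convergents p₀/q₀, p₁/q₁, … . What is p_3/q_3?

809/128

Using pₖ = aₖpₖ₋₁ + pₖ₋₂, qₖ = aₖqₖ₋₁ + qₖ₋₂ (with p₋₁=1, p₋₂=0, q₋₁=0, q₋₂=1):
  k=0: a=6, p=6, q=1
  k=1: a=3, p=19, q=3
  k=2: a=8, p=158, q=25
  k=3: a=5, p=809, q=128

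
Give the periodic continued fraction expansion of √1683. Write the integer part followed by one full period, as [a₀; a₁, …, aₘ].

[41; 41, 82]

a₀ = ⌊√1683⌋ = 41.
With m₀=0, d₀=1 and mₖ₊₁ = dₖaₖ − mₖ, dₖ₊₁ = (n − mₖ₊₁²)/dₖ, aₖ₊₁ = ⌊(a₀+mₖ₊₁)/dₖ₊₁⌋:
  k=1: m=41, d=2, a=41
  k=2: m=41, d=1, a=82
d=1 and a=2a₀=82 at k=2, so the next step gives (m, d) = (41, 2) again — its k=1 value — and the period has length 2.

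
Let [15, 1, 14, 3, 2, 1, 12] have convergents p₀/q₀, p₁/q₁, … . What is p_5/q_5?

Using pₖ = aₖpₖ₋₁ + pₖ₋₂, qₖ = aₖqₖ₋₁ + qₖ₋₂ (with p₋₁=1, p₋₂=0, q₋₁=0, q₋₂=1):
  k=0: a=15, p=15, q=1
  k=1: a=1, p=16, q=1
  k=2: a=14, p=239, q=15
  k=3: a=3, p=733, q=46
  k=4: a=2, p=1705, q=107
  k=5: a=1, p=2438, q=153

2438/153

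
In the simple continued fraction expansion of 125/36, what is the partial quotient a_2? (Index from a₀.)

125 = 3·36 + 17   →  a_0 = 3
36 = 2·17 + 2   →  a_1 = 2
17 = 8·2 + 1   →  a_2 = 8

8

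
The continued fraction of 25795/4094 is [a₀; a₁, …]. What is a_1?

3

25795 = 6·4094 + 1231   →  a_0 = 6
4094 = 3·1231 + 401   →  a_1 = 3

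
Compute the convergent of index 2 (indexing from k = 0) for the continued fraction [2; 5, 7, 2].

79/36

Using pₖ = aₖpₖ₋₁ + pₖ₋₂, qₖ = aₖqₖ₋₁ + qₖ₋₂ (with p₋₁=1, p₋₂=0, q₋₁=0, q₋₂=1):
  k=0: a=2, p=2, q=1
  k=1: a=5, p=11, q=5
  k=2: a=7, p=79, q=36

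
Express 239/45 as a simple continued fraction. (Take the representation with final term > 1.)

[5; 3, 4, 1, 2]

239 = 5×45 + 14
45 = 3×14 + 3
14 = 4×3 + 2
3 = 1×2 + 1
2 = 2×1 + 0  (stop)
So 239/45 = [5; 3, 4, 1, 2].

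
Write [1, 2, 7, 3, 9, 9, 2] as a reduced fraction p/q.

12355/8416

Fold from the inside: start with 2/1.
  9 + 1/2 = 19/2
  9 + 2/19 = 173/19
  3 + 19/173 = 538/173
  7 + 173/538 = 3939/538
  2 + 538/3939 = 8416/3939
  1 + 3939/8416 = 12355/8416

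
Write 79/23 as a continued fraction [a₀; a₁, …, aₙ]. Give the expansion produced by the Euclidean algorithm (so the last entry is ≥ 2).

[3; 2, 3, 3]

79 = 3×23 + 10
23 = 2×10 + 3
10 = 3×3 + 1
3 = 3×1 + 0  (stop)
So 79/23 = [3; 2, 3, 3].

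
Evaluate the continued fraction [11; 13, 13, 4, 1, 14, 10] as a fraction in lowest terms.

1424579/128613

Fold from the inside: start with 10/1.
  14 + 1/10 = 141/10
  1 + 10/141 = 151/141
  4 + 141/151 = 745/151
  13 + 151/745 = 9836/745
  13 + 745/9836 = 128613/9836
  11 + 9836/128613 = 1424579/128613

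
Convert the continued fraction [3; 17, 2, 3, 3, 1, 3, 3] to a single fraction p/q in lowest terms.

19668/6433

Fold from the inside: start with 3/1.
  3 + 1/3 = 10/3
  1 + 3/10 = 13/10
  3 + 10/13 = 49/13
  3 + 13/49 = 160/49
  2 + 49/160 = 369/160
  17 + 160/369 = 6433/369
  3 + 369/6433 = 19668/6433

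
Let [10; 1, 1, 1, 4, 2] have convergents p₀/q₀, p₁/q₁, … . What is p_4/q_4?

149/14

Using pₖ = aₖpₖ₋₁ + pₖ₋₂, qₖ = aₖqₖ₋₁ + qₖ₋₂ (with p₋₁=1, p₋₂=0, q₋₁=0, q₋₂=1):
  k=0: a=10, p=10, q=1
  k=1: a=1, p=11, q=1
  k=2: a=1, p=21, q=2
  k=3: a=1, p=32, q=3
  k=4: a=4, p=149, q=14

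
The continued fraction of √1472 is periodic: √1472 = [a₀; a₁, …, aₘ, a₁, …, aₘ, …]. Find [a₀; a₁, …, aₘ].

a₀ = ⌊√1472⌋ = 38.
With m₀=0, d₀=1 and mₖ₊₁ = dₖaₖ − mₖ, dₖ₊₁ = (n − mₖ₊₁²)/dₖ, aₖ₊₁ = ⌊(a₀+mₖ₊₁)/dₖ₊₁⌋:
  k=1: m=38, d=28, a=2
  k=2: m=18, d=41, a=1
  k=3: m=23, d=23, a=2
  k=4: m=23, d=41, a=1
  k=5: m=18, d=28, a=2
  k=6: m=38, d=1, a=76
d=1 and a=2a₀=76 at k=6, so the next step gives (m, d) = (38, 28) again — its k=1 value — and the period has length 6.

[38; 2, 1, 2, 1, 2, 76]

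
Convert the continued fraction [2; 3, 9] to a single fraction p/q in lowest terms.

Fold from the inside: start with 9/1.
  3 + 1/9 = 28/9
  2 + 9/28 = 65/28

65/28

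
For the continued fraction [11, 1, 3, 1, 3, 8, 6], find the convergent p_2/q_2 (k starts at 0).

47/4

Using pₖ = aₖpₖ₋₁ + pₖ₋₂, qₖ = aₖqₖ₋₁ + qₖ₋₂ (with p₋₁=1, p₋₂=0, q₋₁=0, q₋₂=1):
  k=0: a=11, p=11, q=1
  k=1: a=1, p=12, q=1
  k=2: a=3, p=47, q=4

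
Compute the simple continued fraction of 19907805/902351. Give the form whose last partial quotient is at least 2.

[22; 16, 11, 6, 19, 3, 3, 4]

19907805 = 22·902351 + 56083
902351 = 16·56083 + 5023
56083 = 11·5023 + 830
5023 = 6·830 + 43
830 = 19·43 + 13
43 = 3·13 + 4
13 = 3·4 + 1
4 = 4·1 + 0  (stop)
So 19907805/902351 = [22; 16, 11, 6, 19, 3, 3, 4].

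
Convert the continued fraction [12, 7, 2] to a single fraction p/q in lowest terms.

182/15

Using pₖ = aₖpₖ₋₁ + pₖ₋₂ and qₖ = aₖqₖ₋₁ + qₖ₋₂:
  k=0: a=12, p=12, q=1
  k=1: a=7, p=85, q=7
  k=2: a=2, p=182, q=15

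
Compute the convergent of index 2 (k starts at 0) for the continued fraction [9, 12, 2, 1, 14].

227/25

Using pₖ = aₖpₖ₋₁ + pₖ₋₂, qₖ = aₖqₖ₋₁ + qₖ₋₂ (with p₋₁=1, p₋₂=0, q₋₁=0, q₋₂=1):
  k=0: a=9, p=9, q=1
  k=1: a=12, p=109, q=12
  k=2: a=2, p=227, q=25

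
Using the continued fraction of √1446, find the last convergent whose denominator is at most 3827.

109858/2889

√1446 = [38; 38, 76, …] (period length 2).
Convergents:
  p_0/q_0 = 38/1
  p_1/q_1 = 1445/38
  p_2/q_2 = 109858/2889
  p_3/q_3 = 4176049/109820
q_2 = 2889 ≤ 3827 < 109820 = q_3, so the answer is 109858/2889.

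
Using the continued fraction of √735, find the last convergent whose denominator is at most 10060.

√735 = [27; 9, 54, …] (period length 2).
Convergents:
  p_0/q_0 = 27/1
  p_1/q_1 = 244/9
  p_2/q_2 = 13203/487
  p_3/q_3 = 119071/4392
  p_4/q_4 = 6443037/237655
q_3 = 4392 ≤ 10060 < 237655 = q_4, so the answer is 119071/4392.

119071/4392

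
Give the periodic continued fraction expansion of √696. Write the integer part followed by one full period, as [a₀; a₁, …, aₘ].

a₀ = ⌊√696⌋ = 26.

[26; 2, 1, 1, 1, 1, 1, 2, 52]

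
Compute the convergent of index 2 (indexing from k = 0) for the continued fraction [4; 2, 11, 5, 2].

103/23

Using pₖ = aₖpₖ₋₁ + pₖ₋₂, qₖ = aₖqₖ₋₁ + qₖ₋₂ (with p₋₁=1, p₋₂=0, q₋₁=0, q₋₂=1):
  k=0: a=4, p=4, q=1
  k=1: a=2, p=9, q=2
  k=2: a=11, p=103, q=23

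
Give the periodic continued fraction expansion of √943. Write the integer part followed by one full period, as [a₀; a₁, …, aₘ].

[30; 1, 2, 2, 2, 1, 60]

a₀ = ⌊√943⌋ = 30.
With m₀=0, d₀=1 and mₖ₊₁ = dₖaₖ − mₖ, dₖ₊₁ = (n − mₖ₊₁²)/dₖ, aₖ₊₁ = ⌊(a₀+mₖ₊₁)/dₖ₊₁⌋:
  k=1: m=30, d=43, a=1
  k=2: m=13, d=18, a=2
  k=3: m=23, d=23, a=2
  k=4: m=23, d=18, a=2
  k=5: m=13, d=43, a=1
  k=6: m=30, d=1, a=60
d=1 and a=2a₀=60 at k=6, so the next step gives (m, d) = (30, 43) again — its k=1 value — and the period has length 6.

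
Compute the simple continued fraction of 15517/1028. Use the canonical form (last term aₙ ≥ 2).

15517 = 15×1028 + 97
1028 = 10×97 + 58
97 = 1×58 + 39
58 = 1×39 + 19
39 = 2×19 + 1
19 = 19×1 + 0  (stop)
So 15517/1028 = [15; 10, 1, 1, 2, 19].

[15; 10, 1, 1, 2, 19]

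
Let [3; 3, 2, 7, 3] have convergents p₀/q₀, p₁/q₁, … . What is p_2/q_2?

Using pₖ = aₖpₖ₋₁ + pₖ₋₂, qₖ = aₖqₖ₋₁ + qₖ₋₂ (with p₋₁=1, p₋₂=0, q₋₁=0, q₋₂=1):
  k=0: a=3, p=3, q=1
  k=1: a=3, p=10, q=3
  k=2: a=2, p=23, q=7

23/7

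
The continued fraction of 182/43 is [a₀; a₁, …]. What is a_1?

4

182 = 4·43 + 10   →  a_0 = 4
43 = 4·10 + 3   →  a_1 = 4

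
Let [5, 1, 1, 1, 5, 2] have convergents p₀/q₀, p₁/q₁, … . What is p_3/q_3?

17/3

Using pₖ = aₖpₖ₋₁ + pₖ₋₂, qₖ = aₖqₖ₋₁ + qₖ₋₂ (with p₋₁=1, p₋₂=0, q₋₁=0, q₋₂=1):
  k=0: a=5, p=5, q=1
  k=1: a=1, p=6, q=1
  k=2: a=1, p=11, q=2
  k=3: a=1, p=17, q=3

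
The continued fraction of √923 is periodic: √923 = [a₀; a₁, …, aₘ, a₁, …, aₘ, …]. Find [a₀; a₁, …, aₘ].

[30; 2, 1, 1, 1, 2, 60]

a₀ = ⌊√923⌋ = 30.
With m₀=0, d₀=1 and mₖ₊₁ = dₖaₖ − mₖ, dₖ₊₁ = (n − mₖ₊₁²)/dₖ, aₖ₊₁ = ⌊(a₀+mₖ₊₁)/dₖ₊₁⌋:
  k=1: m=30, d=23, a=2
  k=2: m=16, d=29, a=1
  k=3: m=13, d=26, a=1
  k=4: m=13, d=29, a=1
  k=5: m=16, d=23, a=2
  k=6: m=30, d=1, a=60
d=1 and a=2a₀=60 at k=6, so the next step gives (m, d) = (30, 23) again — its k=1 value — and the period has length 6.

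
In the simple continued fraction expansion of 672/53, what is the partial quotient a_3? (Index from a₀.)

672 = 12·53 + 36   →  a_0 = 12
53 = 1·36 + 17   →  a_1 = 1
36 = 2·17 + 2   →  a_2 = 2
17 = 8·2 + 1   →  a_3 = 8

8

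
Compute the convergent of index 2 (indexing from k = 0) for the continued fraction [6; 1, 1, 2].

Using pₖ = aₖpₖ₋₁ + pₖ₋₂, qₖ = aₖqₖ₋₁ + qₖ₋₂ (with p₋₁=1, p₋₂=0, q₋₁=0, q₋₂=1):
  k=0: a=6, p=6, q=1
  k=1: a=1, p=7, q=1
  k=2: a=1, p=13, q=2

13/2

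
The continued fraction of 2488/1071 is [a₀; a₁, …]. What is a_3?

2

2488 = 2·1071 + 346   →  a_0 = 2
1071 = 3·346 + 33   →  a_1 = 3
346 = 10·33 + 16   →  a_2 = 10
33 = 2·16 + 1   →  a_3 = 2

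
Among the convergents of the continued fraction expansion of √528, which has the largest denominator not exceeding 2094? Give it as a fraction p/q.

√528 = [22; 1, 44, …] (period length 2).
Convergents:
  p_0/q_0 = 22/1
  p_1/q_1 = 23/1
  p_2/q_2 = 1034/45
  p_3/q_3 = 1057/46
  p_4/q_4 = 47542/2069
  p_5/q_5 = 48599/2115
q_4 = 2069 ≤ 2094 < 2115 = q_5, so the answer is 47542/2069.

47542/2069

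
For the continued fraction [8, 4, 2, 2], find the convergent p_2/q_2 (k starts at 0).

Using pₖ = aₖpₖ₋₁ + pₖ₋₂, qₖ = aₖqₖ₋₁ + qₖ₋₂ (with p₋₁=1, p₋₂=0, q₋₁=0, q₋₂=1):
  k=0: a=8, p=8, q=1
  k=1: a=4, p=33, q=4
  k=2: a=2, p=74, q=9

74/9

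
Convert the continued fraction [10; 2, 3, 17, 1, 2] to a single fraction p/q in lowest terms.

Fold from the inside: start with 2/1.
  1 + 1/2 = 3/2
  17 + 2/3 = 53/3
  3 + 3/53 = 162/53
  2 + 53/162 = 377/162
  10 + 162/377 = 3932/377

3932/377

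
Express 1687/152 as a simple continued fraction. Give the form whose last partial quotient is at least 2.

[11; 10, 7, 2]

1687 = 11×152 + 15
152 = 10×15 + 2
15 = 7×2 + 1
2 = 2×1 + 0  (stop)
So 1687/152 = [11; 10, 7, 2].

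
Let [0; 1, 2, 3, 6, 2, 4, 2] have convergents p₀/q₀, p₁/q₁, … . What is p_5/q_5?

95/136

Using pₖ = aₖpₖ₋₁ + pₖ₋₂, qₖ = aₖqₖ₋₁ + qₖ₋₂ (with p₋₁=1, p₋₂=0, q₋₁=0, q₋₂=1):
  k=0: a=0, p=0, q=1
  k=1: a=1, p=1, q=1
  k=2: a=2, p=2, q=3
  k=3: a=3, p=7, q=10
  k=4: a=6, p=44, q=63
  k=5: a=2, p=95, q=136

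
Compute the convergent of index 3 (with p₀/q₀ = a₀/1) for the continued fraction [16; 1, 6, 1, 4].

135/8

Using pₖ = aₖpₖ₋₁ + pₖ₋₂, qₖ = aₖqₖ₋₁ + qₖ₋₂ (with p₋₁=1, p₋₂=0, q₋₁=0, q₋₂=1):
  k=0: a=16, p=16, q=1
  k=1: a=1, p=17, q=1
  k=2: a=6, p=118, q=7
  k=3: a=1, p=135, q=8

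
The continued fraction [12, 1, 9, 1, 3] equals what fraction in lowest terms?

555/43

Using pₖ = aₖpₖ₋₁ + pₖ₋₂ and qₖ = aₖqₖ₋₁ + qₖ₋₂:
  k=0: a=12, p=12, q=1
  k=1: a=1, p=13, q=1
  k=2: a=9, p=129, q=10
  k=3: a=1, p=142, q=11
  k=4: a=3, p=555, q=43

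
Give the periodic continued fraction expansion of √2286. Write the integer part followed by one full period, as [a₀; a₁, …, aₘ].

a₀ = ⌊√2286⌋ = 47.

[47; 1, 4, 3, 10, 3, 4, 1, 94]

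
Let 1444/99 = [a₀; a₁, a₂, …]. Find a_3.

2

1444 = 14·99 + 58   →  a_0 = 14
99 = 1·58 + 41   →  a_1 = 1
58 = 1·41 + 17   →  a_2 = 1
41 = 2·17 + 7   →  a_3 = 2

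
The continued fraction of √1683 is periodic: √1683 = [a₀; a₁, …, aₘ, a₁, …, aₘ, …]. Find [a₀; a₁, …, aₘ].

[41; 41, 82]

a₀ = ⌊√1683⌋ = 41.
With m₀=0, d₀=1 and mₖ₊₁ = dₖaₖ − mₖ, dₖ₊₁ = (n − mₖ₊₁²)/dₖ, aₖ₊₁ = ⌊(a₀+mₖ₊₁)/dₖ₊₁⌋:
  k=1: m=41, d=2, a=41
  k=2: m=41, d=1, a=82
d=1 and a=2a₀=82 at k=2, so the next step gives (m, d) = (41, 2) again — its k=1 value — and the period has length 2.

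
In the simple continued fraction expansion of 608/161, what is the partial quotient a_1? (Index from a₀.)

1

608 = 3·161 + 125   →  a_0 = 3
161 = 1·125 + 36   →  a_1 = 1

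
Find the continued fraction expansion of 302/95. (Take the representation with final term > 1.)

302 = 3×95 + 17
95 = 5×17 + 10
17 = 1×10 + 7
10 = 1×7 + 3
7 = 2×3 + 1
3 = 3×1 + 0  (stop)
So 302/95 = [3; 5, 1, 1, 2, 3].

[3; 5, 1, 1, 2, 3]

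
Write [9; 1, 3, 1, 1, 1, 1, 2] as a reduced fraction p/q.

587/60

Using pₖ = aₖpₖ₋₁ + pₖ₋₂ and qₖ = aₖqₖ₋₁ + qₖ₋₂:
  k=0: a=9, p=9, q=1
  k=1: a=1, p=10, q=1
  k=2: a=3, p=39, q=4
  k=3: a=1, p=49, q=5
  k=4: a=1, p=88, q=9
  k=5: a=1, p=137, q=14
  k=6: a=1, p=225, q=23
  k=7: a=2, p=587, q=60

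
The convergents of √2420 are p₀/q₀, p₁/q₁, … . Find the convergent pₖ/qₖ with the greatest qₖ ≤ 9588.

√2420 = [49; 5, 5, 1, 18, 1, 5, 5, 98, …] (period length 8).
Convergents:
  p_0/q_0 = 49/1
  p_1/q_1 = 246/5
  p_2/q_2 = 1279/26
  p_3/q_3 = 1525/31
  p_4/q_4 = 28729/584
  p_5/q_5 = 30254/615
  p_6/q_6 = 179999/3659
  p_7/q_7 = 930249/18910
q_6 = 3659 ≤ 9588 < 18910 = q_7, so the answer is 179999/3659.

179999/3659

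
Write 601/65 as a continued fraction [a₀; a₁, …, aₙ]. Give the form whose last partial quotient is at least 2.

[9; 4, 16]

601 = 9*65 + 16
65 = 4*16 + 1
16 = 16*1 + 0  (stop)
So 601/65 = [9; 4, 16].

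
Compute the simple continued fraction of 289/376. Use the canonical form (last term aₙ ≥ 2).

[0; 1, 3, 3, 9, 3]

289 = 0·376 + 289
376 = 1·289 + 87
289 = 3·87 + 28
87 = 3·28 + 3
28 = 9·3 + 1
3 = 3·1 + 0  (stop)
So 289/376 = [0; 1, 3, 3, 9, 3].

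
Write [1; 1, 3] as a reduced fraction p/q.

Using pₖ = aₖpₖ₋₁ + pₖ₋₂ and qₖ = aₖqₖ₋₁ + qₖ₋₂:
  k=0: a=1, p=1, q=1
  k=1: a=1, p=2, q=1
  k=2: a=3, p=7, q=4

7/4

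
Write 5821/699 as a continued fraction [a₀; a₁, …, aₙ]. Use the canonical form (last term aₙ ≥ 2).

[8; 3, 19, 12]

5821 = 8*699 + 229
699 = 3*229 + 12
229 = 19*12 + 1
12 = 12*1 + 0  (stop)
So 5821/699 = [8; 3, 19, 12].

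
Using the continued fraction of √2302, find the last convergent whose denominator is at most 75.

√2302 = [47; 1, 46, 1, 94, …] (period length 4).
Convergents:
  p_0/q_0 = 47/1
  p_1/q_1 = 48/1
  p_2/q_2 = 2255/47
  p_3/q_3 = 2303/48
  p_4/q_4 = 218737/4559
q_3 = 48 ≤ 75 < 4559 = q_4, so the answer is 2303/48.

2303/48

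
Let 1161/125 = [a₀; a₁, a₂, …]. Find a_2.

1161 = 9·125 + 36   →  a_0 = 9
125 = 3·36 + 17   →  a_1 = 3
36 = 2·17 + 2   →  a_2 = 2

2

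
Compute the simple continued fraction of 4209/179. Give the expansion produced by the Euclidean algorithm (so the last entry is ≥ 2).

4209 = 23×179 + 92
179 = 1×92 + 87
92 = 1×87 + 5
87 = 17×5 + 2
5 = 2×2 + 1
2 = 2×1 + 0  (stop)
So 4209/179 = [23; 1, 1, 17, 2, 2].

[23; 1, 1, 17, 2, 2]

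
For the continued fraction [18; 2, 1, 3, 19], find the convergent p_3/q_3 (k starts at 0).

Using pₖ = aₖpₖ₋₁ + pₖ₋₂, qₖ = aₖqₖ₋₁ + qₖ₋₂ (with p₋₁=1, p₋₂=0, q₋₁=0, q₋₂=1):
  k=0: a=18, p=18, q=1
  k=1: a=2, p=37, q=2
  k=2: a=1, p=55, q=3
  k=3: a=3, p=202, q=11

202/11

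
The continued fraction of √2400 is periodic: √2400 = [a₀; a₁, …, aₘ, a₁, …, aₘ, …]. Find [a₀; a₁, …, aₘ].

[48; 1, 96]

a₀ = ⌊√2400⌋ = 48.
With m₀=0, d₀=1 and mₖ₊₁ = dₖaₖ − mₖ, dₖ₊₁ = (n − mₖ₊₁²)/dₖ, aₖ₊₁ = ⌊(a₀+mₖ₊₁)/dₖ₊₁⌋:
  k=1: m=48, d=96, a=1
  k=2: m=48, d=1, a=96
d=1 and a=2a₀=96 at k=2, so the next step gives (m, d) = (48, 96) again — its k=1 value — and the period has length 2.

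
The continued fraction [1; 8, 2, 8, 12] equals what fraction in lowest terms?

Fold from the inside: start with 12/1.
  8 + 1/12 = 97/12
  2 + 12/97 = 206/97
  8 + 97/206 = 1745/206
  1 + 206/1745 = 1951/1745

1951/1745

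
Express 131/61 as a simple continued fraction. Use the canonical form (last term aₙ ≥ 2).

131 = 2×61 + 9
61 = 6×9 + 7
9 = 1×7 + 2
7 = 3×2 + 1
2 = 2×1 + 0  (stop)
So 131/61 = [2; 6, 1, 3, 2].

[2; 6, 1, 3, 2]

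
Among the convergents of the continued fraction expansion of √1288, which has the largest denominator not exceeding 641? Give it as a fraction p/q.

22897/638

√1288 = [35; 1, 7, 1, 70, …] (period length 4).
Convergents:
  p_0/q_0 = 35/1
  p_1/q_1 = 36/1
  p_2/q_2 = 287/8
  p_3/q_3 = 323/9
  p_4/q_4 = 22897/638
  p_5/q_5 = 23220/647
q_4 = 638 ≤ 641 < 647 = q_5, so the answer is 22897/638.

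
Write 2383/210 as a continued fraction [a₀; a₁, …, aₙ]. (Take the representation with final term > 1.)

2383 = 11·210 + 73
210 = 2·73 + 64
73 = 1·64 + 9
64 = 7·9 + 1
9 = 9·1 + 0  (stop)
So 2383/210 = [11; 2, 1, 7, 9].

[11; 2, 1, 7, 9]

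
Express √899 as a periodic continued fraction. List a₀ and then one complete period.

[29; 1, 58]

a₀ = ⌊√899⌋ = 29.
With m₀=0, d₀=1 and mₖ₊₁ = dₖaₖ − mₖ, dₖ₊₁ = (n − mₖ₊₁²)/dₖ, aₖ₊₁ = ⌊(a₀+mₖ₊₁)/dₖ₊₁⌋:
  k=1: m=29, d=58, a=1
  k=2: m=29, d=1, a=58
d=1 and a=2a₀=58 at k=2, so the next step gives (m, d) = (29, 58) again — its k=1 value — and the period has length 2.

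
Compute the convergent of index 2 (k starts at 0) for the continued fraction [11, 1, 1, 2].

23/2

Using pₖ = aₖpₖ₋₁ + pₖ₋₂, qₖ = aₖqₖ₋₁ + qₖ₋₂ (with p₋₁=1, p₋₂=0, q₋₁=0, q₋₂=1):
  k=0: a=11, p=11, q=1
  k=1: a=1, p=12, q=1
  k=2: a=1, p=23, q=2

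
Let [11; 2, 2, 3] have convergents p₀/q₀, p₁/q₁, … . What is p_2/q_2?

57/5

Using pₖ = aₖpₖ₋₁ + pₖ₋₂, qₖ = aₖqₖ₋₁ + qₖ₋₂ (with p₋₁=1, p₋₂=0, q₋₁=0, q₋₂=1):
  k=0: a=11, p=11, q=1
  k=1: a=2, p=23, q=2
  k=2: a=2, p=57, q=5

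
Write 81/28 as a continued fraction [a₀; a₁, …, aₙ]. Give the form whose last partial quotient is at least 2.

[2; 1, 8, 3]

81 = 2×28 + 25
28 = 1×25 + 3
25 = 8×3 + 1
3 = 3×1 + 0  (stop)
So 81/28 = [2; 1, 8, 3].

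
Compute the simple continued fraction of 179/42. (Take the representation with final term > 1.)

179 = 4·42 + 11
42 = 3·11 + 9
11 = 1·9 + 2
9 = 4·2 + 1
2 = 2·1 + 0  (stop)
So 179/42 = [4; 3, 1, 4, 2].

[4; 3, 1, 4, 2]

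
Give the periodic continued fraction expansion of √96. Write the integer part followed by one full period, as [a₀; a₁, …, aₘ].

[9; 1, 3, 1, 18]

a₀ = ⌊√96⌋ = 9.
With m₀=0, d₀=1 and mₖ₊₁ = dₖaₖ − mₖ, dₖ₊₁ = (n − mₖ₊₁²)/dₖ, aₖ₊₁ = ⌊(a₀+mₖ₊₁)/dₖ₊₁⌋:
  k=1: m=9, d=15, a=1
  k=2: m=6, d=4, a=3
  k=3: m=6, d=15, a=1
  k=4: m=9, d=1, a=18
d=1 and a=2a₀=18 at k=4, so the next step gives (m, d) = (9, 15) again — its k=1 value — and the period has length 4.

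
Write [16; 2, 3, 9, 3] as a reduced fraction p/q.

Using pₖ = aₖpₖ₋₁ + pₖ₋₂ and qₖ = aₖqₖ₋₁ + qₖ₋₂:
  k=0: a=16, p=16, q=1
  k=1: a=2, p=33, q=2
  k=2: a=3, p=115, q=7
  k=3: a=9, p=1068, q=65
  k=4: a=3, p=3319, q=202

3319/202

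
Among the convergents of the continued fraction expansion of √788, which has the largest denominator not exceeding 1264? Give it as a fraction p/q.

√788 = [28; 14, 56, …] (period length 2).
Convergents:
  p_0/q_0 = 28/1
  p_1/q_1 = 393/14
  p_2/q_2 = 22036/785
  p_3/q_3 = 308897/11004
q_2 = 785 ≤ 1264 < 11004 = q_3, so the answer is 22036/785.

22036/785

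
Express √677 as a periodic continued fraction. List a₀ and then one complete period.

[26; 52]

a₀ = ⌊√677⌋ = 26.
With m₀=0, d₀=1 and mₖ₊₁ = dₖaₖ − mₖ, dₖ₊₁ = (n − mₖ₊₁²)/dₖ, aₖ₊₁ = ⌊(a₀+mₖ₊₁)/dₖ₊₁⌋:
  k=1: m=26, d=1, a=52
d=1 and a=2a₀=52 at k=1, so the next step gives (m, d) = (26, 1) again — its k=1 value — and the period has length 1.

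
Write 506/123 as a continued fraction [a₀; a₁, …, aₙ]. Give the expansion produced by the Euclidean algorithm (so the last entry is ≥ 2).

506 = 4·123 + 14
123 = 8·14 + 11
14 = 1·11 + 3
11 = 3·3 + 2
3 = 1·2 + 1
2 = 2·1 + 0  (stop)
So 506/123 = [4; 8, 1, 3, 1, 2].

[4; 8, 1, 3, 1, 2]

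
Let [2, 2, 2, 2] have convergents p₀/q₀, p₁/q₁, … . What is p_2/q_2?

12/5

Using pₖ = aₖpₖ₋₁ + pₖ₋₂, qₖ = aₖqₖ₋₁ + qₖ₋₂ (with p₋₁=1, p₋₂=0, q₋₁=0, q₋₂=1):
  k=0: a=2, p=2, q=1
  k=1: a=2, p=5, q=2
  k=2: a=2, p=12, q=5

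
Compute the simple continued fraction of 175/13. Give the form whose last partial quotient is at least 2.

[13; 2, 6]

175 = 13*13 + 6
13 = 2*6 + 1
6 = 6*1 + 0  (stop)
So 175/13 = [13; 2, 6].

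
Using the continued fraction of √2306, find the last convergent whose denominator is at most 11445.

√2306 = [48; 48, 96, …] (period length 2).
Convergents:
  p_0/q_0 = 48/1
  p_1/q_1 = 2305/48
  p_2/q_2 = 221328/4609
  p_3/q_3 = 10626049/221280
q_2 = 4609 ≤ 11445 < 221280 = q_3, so the answer is 221328/4609.

221328/4609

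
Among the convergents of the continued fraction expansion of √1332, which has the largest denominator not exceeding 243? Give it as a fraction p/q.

√1332 = [36; 2, 72, …] (period length 2).
Convergents:
  p_0/q_0 = 36/1
  p_1/q_1 = 73/2
  p_2/q_2 = 5292/145
  p_3/q_3 = 10657/292
q_2 = 145 ≤ 243 < 292 = q_3, so the answer is 5292/145.

5292/145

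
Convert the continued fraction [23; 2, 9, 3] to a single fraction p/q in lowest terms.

Using pₖ = aₖpₖ₋₁ + pₖ₋₂ and qₖ = aₖqₖ₋₁ + qₖ₋₂:
  k=0: a=23, p=23, q=1
  k=1: a=2, p=47, q=2
  k=2: a=9, p=446, q=19
  k=3: a=3, p=1385, q=59

1385/59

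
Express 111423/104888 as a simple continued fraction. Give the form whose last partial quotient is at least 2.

111423 = 1×104888 + 6535
104888 = 16×6535 + 328
6535 = 19×328 + 303
328 = 1×303 + 25
303 = 12×25 + 3
25 = 8×3 + 1
3 = 3×1 + 0  (stop)
So 111423/104888 = [1; 16, 19, 1, 12, 8, 3].

[1; 16, 19, 1, 12, 8, 3]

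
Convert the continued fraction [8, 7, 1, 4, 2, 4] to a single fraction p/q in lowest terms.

Fold from the inside: start with 4/1.
  2 + 1/4 = 9/4
  4 + 4/9 = 40/9
  1 + 9/40 = 49/40
  7 + 40/49 = 383/49
  8 + 49/383 = 3113/383

3113/383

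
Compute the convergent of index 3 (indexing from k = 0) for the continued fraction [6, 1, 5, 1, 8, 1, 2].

Using pₖ = aₖpₖ₋₁ + pₖ₋₂, qₖ = aₖqₖ₋₁ + qₖ₋₂ (with p₋₁=1, p₋₂=0, q₋₁=0, q₋₂=1):
  k=0: a=6, p=6, q=1
  k=1: a=1, p=7, q=1
  k=2: a=5, p=41, q=6
  k=3: a=1, p=48, q=7

48/7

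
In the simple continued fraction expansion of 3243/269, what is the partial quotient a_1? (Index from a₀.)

3243 = 12·269 + 15   →  a_0 = 12
269 = 17·15 + 14   →  a_1 = 17

17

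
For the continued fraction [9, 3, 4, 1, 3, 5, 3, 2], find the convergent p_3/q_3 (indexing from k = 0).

Using pₖ = aₖpₖ₋₁ + pₖ₋₂, qₖ = aₖqₖ₋₁ + qₖ₋₂ (with p₋₁=1, p₋₂=0, q₋₁=0, q₋₂=1):
  k=0: a=9, p=9, q=1
  k=1: a=3, p=28, q=3
  k=2: a=4, p=121, q=13
  k=3: a=1, p=149, q=16

149/16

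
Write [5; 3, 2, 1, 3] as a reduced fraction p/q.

196/37

Using pₖ = aₖpₖ₋₁ + pₖ₋₂ and qₖ = aₖqₖ₋₁ + qₖ₋₂:
  k=0: a=5, p=5, q=1
  k=1: a=3, p=16, q=3
  k=2: a=2, p=37, q=7
  k=3: a=1, p=53, q=10
  k=4: a=3, p=196, q=37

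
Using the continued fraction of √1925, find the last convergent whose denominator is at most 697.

√1925 = [43; 1, 6, 1, 86, …] (period length 4).
Convergents:
  p_0/q_0 = 43/1
  p_1/q_1 = 44/1
  p_2/q_2 = 307/7
  p_3/q_3 = 351/8
  p_4/q_4 = 30493/695
  p_5/q_5 = 30844/703
q_4 = 695 ≤ 697 < 703 = q_5, so the answer is 30493/695.

30493/695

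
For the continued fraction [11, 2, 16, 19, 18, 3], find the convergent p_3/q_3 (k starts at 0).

Using pₖ = aₖpₖ₋₁ + pₖ₋₂, qₖ = aₖqₖ₋₁ + qₖ₋₂ (with p₋₁=1, p₋₂=0, q₋₁=0, q₋₂=1):
  k=0: a=11, p=11, q=1
  k=1: a=2, p=23, q=2
  k=2: a=16, p=379, q=33
  k=3: a=19, p=7224, q=629

7224/629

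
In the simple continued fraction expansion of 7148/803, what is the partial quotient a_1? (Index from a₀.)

1

7148 = 8·803 + 724   →  a_0 = 8
803 = 1·724 + 79   →  a_1 = 1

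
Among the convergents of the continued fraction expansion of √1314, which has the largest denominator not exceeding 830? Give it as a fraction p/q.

10476/289

√1314 = [36; 4, 72, …] (period length 2).
Convergents:
  p_0/q_0 = 36/1
  p_1/q_1 = 145/4
  p_2/q_2 = 10476/289
  p_3/q_3 = 42049/1160
q_2 = 289 ≤ 830 < 1160 = q_3, so the answer is 10476/289.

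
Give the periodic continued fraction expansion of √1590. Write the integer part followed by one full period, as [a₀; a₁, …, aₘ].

a₀ = ⌊√1590⌋ = 39.
With m₀=0, d₀=1 and mₖ₊₁ = dₖaₖ − mₖ, dₖ₊₁ = (n − mₖ₊₁²)/dₖ, aₖ₊₁ = ⌊(a₀+mₖ₊₁)/dₖ₊₁⌋:
  k=1: m=39, d=69, a=1
  k=2: m=30, d=10, a=6
  k=3: m=30, d=69, a=1
  k=4: m=39, d=1, a=78
d=1 and a=2a₀=78 at k=4, so the next step gives (m, d) = (39, 69) again — its k=1 value — and the period has length 4.

[39; 1, 6, 1, 78]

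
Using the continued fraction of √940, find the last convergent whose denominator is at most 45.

1349/44

√940 = [30; 1, 1, 1, 14, 1, 1, 1, 60, …] (period length 8).
Convergents:
  p_0/q_0 = 30/1
  p_1/q_1 = 31/1
  p_2/q_2 = 61/2
  p_3/q_3 = 92/3
  p_4/q_4 = 1349/44
  p_5/q_5 = 1441/47
q_4 = 44 ≤ 45 < 47 = q_5, so the answer is 1349/44.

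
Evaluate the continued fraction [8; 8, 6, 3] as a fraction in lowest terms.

Fold from the inside: start with 3/1.
  6 + 1/3 = 19/3
  8 + 3/19 = 155/19
  8 + 19/155 = 1259/155

1259/155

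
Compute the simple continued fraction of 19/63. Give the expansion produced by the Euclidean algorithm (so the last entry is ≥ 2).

[0; 3, 3, 6]

19 = 0·63 + 19
63 = 3·19 + 6
19 = 3·6 + 1
6 = 6·1 + 0  (stop)
So 19/63 = [0; 3, 3, 6].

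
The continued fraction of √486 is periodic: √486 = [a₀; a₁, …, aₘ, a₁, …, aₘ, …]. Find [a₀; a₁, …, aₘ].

a₀ = ⌊√486⌋ = 22.
With m₀=0, d₀=1 and mₖ₊₁ = dₖaₖ − mₖ, dₖ₊₁ = (n − mₖ₊₁²)/dₖ, aₖ₊₁ = ⌊(a₀+mₖ₊₁)/dₖ₊₁⌋:
  k=1: m=22, d=2, a=22
  k=2: m=22, d=1, a=44
d=1 and a=2a₀=44 at k=2, so the next step gives (m, d) = (22, 2) again — its k=1 value — and the period has length 2.

[22; 22, 44]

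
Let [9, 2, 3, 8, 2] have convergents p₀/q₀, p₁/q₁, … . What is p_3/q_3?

547/58

Using pₖ = aₖpₖ₋₁ + pₖ₋₂, qₖ = aₖqₖ₋₁ + qₖ₋₂ (with p₋₁=1, p₋₂=0, q₋₁=0, q₋₂=1):
  k=0: a=9, p=9, q=1
  k=1: a=2, p=19, q=2
  k=2: a=3, p=66, q=7
  k=3: a=8, p=547, q=58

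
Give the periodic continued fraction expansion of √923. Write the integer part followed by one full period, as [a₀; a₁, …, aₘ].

a₀ = ⌊√923⌋ = 30.

[30; 2, 1, 1, 1, 2, 60]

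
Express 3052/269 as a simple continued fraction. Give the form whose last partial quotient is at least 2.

3052 = 11*269 + 93
269 = 2*93 + 83
93 = 1*83 + 10
83 = 8*10 + 3
10 = 3*3 + 1
3 = 3*1 + 0  (stop)
So 3052/269 = [11; 2, 1, 8, 3, 3].

[11; 2, 1, 8, 3, 3]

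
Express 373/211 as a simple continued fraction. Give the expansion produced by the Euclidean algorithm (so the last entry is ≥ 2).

373 = 1×211 + 162
211 = 1×162 + 49
162 = 3×49 + 15
49 = 3×15 + 4
15 = 3×4 + 3
4 = 1×3 + 1
3 = 3×1 + 0  (stop)
So 373/211 = [1; 1, 3, 3, 3, 1, 3].

[1; 1, 3, 3, 3, 1, 3]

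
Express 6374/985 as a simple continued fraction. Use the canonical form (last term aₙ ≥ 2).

[6; 2, 8, 7, 8]

6374 = 6·985 + 464
985 = 2·464 + 57
464 = 8·57 + 8
57 = 7·8 + 1
8 = 8·1 + 0  (stop)
So 6374/985 = [6; 2, 8, 7, 8].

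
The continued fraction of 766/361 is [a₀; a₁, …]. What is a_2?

4

766 = 2·361 + 44   →  a_0 = 2
361 = 8·44 + 9   →  a_1 = 8
44 = 4·9 + 8   →  a_2 = 4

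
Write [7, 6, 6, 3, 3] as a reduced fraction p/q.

2779/388

Using pₖ = aₖpₖ₋₁ + pₖ₋₂ and qₖ = aₖqₖ₋₁ + qₖ₋₂:
  k=0: a=7, p=7, q=1
  k=1: a=6, p=43, q=6
  k=2: a=6, p=265, q=37
  k=3: a=3, p=838, q=117
  k=4: a=3, p=2779, q=388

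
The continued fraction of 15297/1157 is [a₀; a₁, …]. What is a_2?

15297 = 13·1157 + 256   →  a_0 = 13
1157 = 4·256 + 133   →  a_1 = 4
256 = 1·133 + 123   →  a_2 = 1

1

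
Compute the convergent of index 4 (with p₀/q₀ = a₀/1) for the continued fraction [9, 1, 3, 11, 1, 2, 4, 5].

478/49

Using pₖ = aₖpₖ₋₁ + pₖ₋₂, qₖ = aₖqₖ₋₁ + qₖ₋₂ (with p₋₁=1, p₋₂=0, q₋₁=0, q₋₂=1):
  k=0: a=9, p=9, q=1
  k=1: a=1, p=10, q=1
  k=2: a=3, p=39, q=4
  k=3: a=11, p=439, q=45
  k=4: a=1, p=478, q=49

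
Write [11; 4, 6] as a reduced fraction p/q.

281/25

Fold from the inside: start with 6/1.
  4 + 1/6 = 25/6
  11 + 6/25 = 281/25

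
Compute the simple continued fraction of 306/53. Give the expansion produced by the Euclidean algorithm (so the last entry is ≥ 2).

[5; 1, 3, 2, 2, 2]

306 = 5·53 + 41
53 = 1·41 + 12
41 = 3·12 + 5
12 = 2·5 + 2
5 = 2·2 + 1
2 = 2·1 + 0  (stop)
So 306/53 = [5; 1, 3, 2, 2, 2].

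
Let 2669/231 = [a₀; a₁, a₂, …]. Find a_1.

1

2669 = 11·231 + 128   →  a_0 = 11
231 = 1·128 + 103   →  a_1 = 1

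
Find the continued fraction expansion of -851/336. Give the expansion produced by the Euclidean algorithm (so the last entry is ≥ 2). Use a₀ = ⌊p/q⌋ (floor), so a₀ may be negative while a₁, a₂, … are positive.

-851 = -3*336 + 157
336 = 2*157 + 22
157 = 7*22 + 3
22 = 7*3 + 1
3 = 3*1 + 0  (stop)
So -851/336 = [-3; 2, 7, 7, 3].

[-3; 2, 7, 7, 3]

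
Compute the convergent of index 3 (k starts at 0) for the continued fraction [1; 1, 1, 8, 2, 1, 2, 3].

Using pₖ = aₖpₖ₋₁ + pₖ₋₂, qₖ = aₖqₖ₋₁ + qₖ₋₂ (with p₋₁=1, p₋₂=0, q₋₁=0, q₋₂=1):
  k=0: a=1, p=1, q=1
  k=1: a=1, p=2, q=1
  k=2: a=1, p=3, q=2
  k=3: a=8, p=26, q=17

26/17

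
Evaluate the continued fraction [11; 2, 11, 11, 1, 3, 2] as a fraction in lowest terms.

28191/2456

Fold from the inside: start with 2/1.
  3 + 1/2 = 7/2
  1 + 2/7 = 9/7
  11 + 7/9 = 106/9
  11 + 9/106 = 1175/106
  2 + 106/1175 = 2456/1175
  11 + 1175/2456 = 28191/2456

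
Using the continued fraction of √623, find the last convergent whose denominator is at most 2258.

√623 = [24; 1, 23, 1, 48, …] (period length 4).
Convergents:
  p_0/q_0 = 24/1
  p_1/q_1 = 25/1
  p_2/q_2 = 599/24
  p_3/q_3 = 624/25
  p_4/q_4 = 30551/1224
  p_5/q_5 = 31175/1249
  p_6/q_6 = 747576/29951
q_5 = 1249 ≤ 2258 < 29951 = q_6, so the answer is 31175/1249.

31175/1249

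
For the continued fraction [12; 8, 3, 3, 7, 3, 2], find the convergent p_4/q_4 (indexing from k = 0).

Using pₖ = aₖpₖ₋₁ + pₖ₋₂, qₖ = aₖqₖ₋₁ + qₖ₋₂ (with p₋₁=1, p₋₂=0, q₋₁=0, q₋₂=1):
  k=0: a=12, p=12, q=1
  k=1: a=8, p=97, q=8
  k=2: a=3, p=303, q=25
  k=3: a=3, p=1006, q=83
  k=4: a=7, p=7345, q=606

7345/606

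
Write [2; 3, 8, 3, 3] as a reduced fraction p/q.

Using pₖ = aₖpₖ₋₁ + pₖ₋₂ and qₖ = aₖqₖ₋₁ + qₖ₋₂:
  k=0: a=2, p=2, q=1
  k=1: a=3, p=7, q=3
  k=2: a=8, p=58, q=25
  k=3: a=3, p=181, q=78
  k=4: a=3, p=601, q=259

601/259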